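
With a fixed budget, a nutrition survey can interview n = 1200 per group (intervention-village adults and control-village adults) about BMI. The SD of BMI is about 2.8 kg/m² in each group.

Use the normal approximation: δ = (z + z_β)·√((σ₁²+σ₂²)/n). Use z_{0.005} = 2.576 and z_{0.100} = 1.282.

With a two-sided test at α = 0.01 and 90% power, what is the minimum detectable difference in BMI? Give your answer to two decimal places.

δ = (z_{α/2} + z_β) · √((σ₁²+σ₂²)/n)
  = (2.576 + 1.282) · √(15.68/1200)
  = 3.858 · √0.01307
  = 3.858 · 0.1143
  = 0.4410

Minimum detectable difference ≈ 0.44 kg/m²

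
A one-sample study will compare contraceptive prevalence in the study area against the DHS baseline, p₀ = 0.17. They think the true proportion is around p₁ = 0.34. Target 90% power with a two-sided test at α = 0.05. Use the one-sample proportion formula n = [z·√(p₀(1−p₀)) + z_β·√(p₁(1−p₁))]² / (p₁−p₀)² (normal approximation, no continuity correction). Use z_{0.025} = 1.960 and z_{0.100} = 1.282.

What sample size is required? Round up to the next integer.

n = [z_{α/2}·√(p₀q₀) + z_β·√(p₁q₁)]² / (p₁ − p₀)²
  = [1.960·√(0.17·0.83) + 1.282·√(0.34·0.66)]² / (0.17)²
  = [1.960·0.3756 + 1.282·0.4737]² / 0.0289
  = [1.3435]² / 0.0289
  = 62.46
Round up → n = 63.

n = 63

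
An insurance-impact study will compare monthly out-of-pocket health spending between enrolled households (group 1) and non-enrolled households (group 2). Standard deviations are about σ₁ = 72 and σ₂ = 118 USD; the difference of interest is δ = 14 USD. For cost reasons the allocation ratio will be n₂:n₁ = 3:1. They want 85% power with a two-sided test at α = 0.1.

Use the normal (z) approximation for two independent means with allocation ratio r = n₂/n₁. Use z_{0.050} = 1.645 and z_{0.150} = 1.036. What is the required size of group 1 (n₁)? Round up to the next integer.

n₁ = 361

n₁ = (z_{α/2} + z_β)² · (σ₁² + σ₂²/r) / δ²
   = (1.645 + 1.036)² · (72² + 118²/3) / 14²
   = 7.1878 · (5184 + 4641.3) / 196
   = 7.1878 · 9825.3 / 196
   = 360.32
Round up → n₁ = 361; n₂ = r·n₁ = 3 × 361 = 1083.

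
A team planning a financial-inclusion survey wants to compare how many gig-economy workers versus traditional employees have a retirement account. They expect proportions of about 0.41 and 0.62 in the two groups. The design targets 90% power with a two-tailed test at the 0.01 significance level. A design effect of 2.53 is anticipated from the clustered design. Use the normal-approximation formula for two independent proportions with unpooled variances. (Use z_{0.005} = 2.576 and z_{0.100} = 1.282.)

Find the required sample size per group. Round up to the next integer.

n = 408 per group

n = (z_{α/2} + z_β)² · [p₁(1−p₁) + p₂(1−p₂)] / (p₁ − p₂)²
  = (2.576 + 1.282)² · (0.41·0.59 + 0.62·0.38) / (-0.21)²
  = (3.858)² · (0.2419 + 0.2356) / 0.0441
  = 14.8842 · 0.4775 / 0.0441
  = 161.16
Design effect: 2.53 × 161.16 = 407.74.
Round up → n = 408 per group.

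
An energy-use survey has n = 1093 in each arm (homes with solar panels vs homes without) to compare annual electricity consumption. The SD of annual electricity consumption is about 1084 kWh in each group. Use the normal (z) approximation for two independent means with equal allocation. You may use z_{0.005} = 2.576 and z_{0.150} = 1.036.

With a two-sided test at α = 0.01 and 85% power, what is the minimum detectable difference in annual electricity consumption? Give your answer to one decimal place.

δ = (z_{α/2} + z_β) · √((σ₁²+σ₂²)/n)
  = (2.576 + 1.036) · √(2350112/1093)
  = 3.612 · √2150.1
  = 3.612 · 46.3697
  = 167.4873

Minimum detectable difference ≈ 167.5 kWh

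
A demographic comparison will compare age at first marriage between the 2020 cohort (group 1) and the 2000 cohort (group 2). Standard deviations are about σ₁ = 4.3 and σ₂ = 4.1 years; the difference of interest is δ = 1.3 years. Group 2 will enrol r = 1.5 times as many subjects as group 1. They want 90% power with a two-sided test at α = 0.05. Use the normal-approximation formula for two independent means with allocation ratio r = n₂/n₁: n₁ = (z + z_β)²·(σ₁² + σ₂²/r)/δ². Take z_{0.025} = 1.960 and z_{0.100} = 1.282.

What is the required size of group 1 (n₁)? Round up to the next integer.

n₁ = (z_{α/2} + z_β)² · (σ₁² + σ₂²/r) / δ²
   = (1.960 + 1.282)² · (4.3² + 4.1²/1.5) / 1.3²
   = 10.5106 · (18.49 + 11.2067) / 1.69
   = 10.5106 · 29.6967 / 1.69
   = 184.69
Round up → n₁ = 185; n₂ = r·n₁ = 1.5 × 185 = 278.

n₁ = 185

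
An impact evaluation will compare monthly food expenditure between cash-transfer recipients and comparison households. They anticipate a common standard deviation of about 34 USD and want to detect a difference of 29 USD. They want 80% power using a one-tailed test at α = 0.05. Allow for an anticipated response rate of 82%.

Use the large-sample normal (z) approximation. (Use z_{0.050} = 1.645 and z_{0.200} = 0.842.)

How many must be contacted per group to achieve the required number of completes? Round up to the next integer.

n = (z_α + z_β)² · (σ₁² + σ₂²) / δ²
  = (1.645 + 0.842)² · (2·34² = 2312) / 29²
  = 6.1852 · 2312 / 841
  = 17.00
Adjust for 82% response: 17.00 / 0.82 = 20.74.
Round up → n = 21 per group.

n = 21 per group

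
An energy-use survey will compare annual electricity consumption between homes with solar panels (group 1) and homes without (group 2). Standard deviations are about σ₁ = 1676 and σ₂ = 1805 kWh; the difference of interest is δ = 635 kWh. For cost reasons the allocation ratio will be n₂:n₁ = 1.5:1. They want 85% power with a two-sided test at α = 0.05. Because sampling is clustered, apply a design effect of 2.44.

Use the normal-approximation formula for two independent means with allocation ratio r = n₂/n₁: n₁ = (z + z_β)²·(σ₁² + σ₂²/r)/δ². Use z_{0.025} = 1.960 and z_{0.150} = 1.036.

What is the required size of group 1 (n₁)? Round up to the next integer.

n₁ = 271

n₁ = (z_{α/2} + z_β)² · (σ₁² + σ₂²/r) / δ²
   = (1.960 + 1.036)² · (1676² + 1805²/1.5) / 635²
   = 8.9760 · (2808976 + 2172016.7) / 403225
   = 8.9760 · 4980992.7 / 403225
   = 110.88
Design effect: 2.44 × 110.88 = 270.55.
Round up → n₁ = 271; n₂ = r·n₁ = 1.5 × 271 = 407.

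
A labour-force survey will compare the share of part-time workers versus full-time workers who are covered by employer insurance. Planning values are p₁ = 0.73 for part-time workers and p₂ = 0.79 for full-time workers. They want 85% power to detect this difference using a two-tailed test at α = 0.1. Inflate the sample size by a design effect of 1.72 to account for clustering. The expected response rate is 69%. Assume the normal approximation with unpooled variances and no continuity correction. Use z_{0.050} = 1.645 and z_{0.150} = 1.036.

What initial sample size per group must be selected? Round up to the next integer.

n = 1807 per group

n = (z_{α/2} + z_β)² · [p₁(1−p₁) + p₂(1−p₂)] / (p₁ − p₂)²
  = (1.645 + 1.036)² · (0.73·0.27 + 0.79·0.21) / (-0.06)²
  = (2.681)² · (0.1971 + 0.1659) / 0.0036
  = 7.1878 · 0.3630 / 0.0036
  = 724.77
Design effect: 1.72 × 724.77 = 1246.60.
Adjust for 69% response: 1246.60 / 0.69 = 1806.66.
Round up → n = 1807 per group.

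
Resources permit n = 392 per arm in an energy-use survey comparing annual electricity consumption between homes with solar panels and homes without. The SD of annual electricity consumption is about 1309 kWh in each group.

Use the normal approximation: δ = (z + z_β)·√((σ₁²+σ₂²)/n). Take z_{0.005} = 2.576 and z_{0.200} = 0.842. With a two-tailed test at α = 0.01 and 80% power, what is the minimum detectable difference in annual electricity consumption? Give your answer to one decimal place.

Minimum detectable difference ≈ 319.6 kWh

δ = (z_{α/2} + z_β) · √((σ₁²+σ₂²)/n)
  = (2.576 + 0.842) · √(3426962/392)
  = 3.418 · √8742.2
  = 3.418 · 93.5000
  = 319.5830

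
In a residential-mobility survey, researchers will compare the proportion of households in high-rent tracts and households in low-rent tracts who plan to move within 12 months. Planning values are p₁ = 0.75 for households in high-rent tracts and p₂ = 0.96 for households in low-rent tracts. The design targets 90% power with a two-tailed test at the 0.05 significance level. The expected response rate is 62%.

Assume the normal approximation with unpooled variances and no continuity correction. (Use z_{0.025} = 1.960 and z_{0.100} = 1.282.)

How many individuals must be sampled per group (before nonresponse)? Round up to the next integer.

n = 87 per group

n = (z_{α/2} + z_β)² · [p₁(1−p₁) + p₂(1−p₂)] / (p₁ − p₂)²
  = (1.960 + 1.282)² · (0.75·0.25 + 0.96·0.04) / (-0.21)²
  = (3.242)² · (0.1875 + 0.0384) / 0.0441
  = 10.5106 · 0.2259 / 0.0441
  = 53.84
Adjust for 62% response: 53.84 / 0.62 = 86.84.
Round up → n = 87 per group.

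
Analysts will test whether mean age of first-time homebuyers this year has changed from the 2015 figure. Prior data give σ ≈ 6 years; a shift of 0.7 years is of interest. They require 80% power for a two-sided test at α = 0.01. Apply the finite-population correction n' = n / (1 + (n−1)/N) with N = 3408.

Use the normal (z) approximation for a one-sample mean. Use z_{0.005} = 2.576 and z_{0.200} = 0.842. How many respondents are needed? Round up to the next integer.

n = 686

n = (z_{α/2} + z_β)² · σ² / δ²
  = (2.576 + 0.842)² · 6² / 0.7²
  = 11.6827 · 36 / 0.49
  = 858.32
Finite-population correction (N = 3408): 858.32 / (1 + (858.32 − 1)/3408) = 685.80.
Round up → n = 686.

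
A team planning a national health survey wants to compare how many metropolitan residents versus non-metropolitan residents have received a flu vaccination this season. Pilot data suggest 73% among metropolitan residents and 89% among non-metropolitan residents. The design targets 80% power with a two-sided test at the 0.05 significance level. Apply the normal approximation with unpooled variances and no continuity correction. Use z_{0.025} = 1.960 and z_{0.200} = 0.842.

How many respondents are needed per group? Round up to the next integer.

n = (z_{α/2} + z_β)² · [p₁(1−p₁) + p₂(1−p₂)] / (p₁ − p₂)²
  = (1.960 + 0.842)² · (0.73·0.27 + 0.89·0.11) / (-0.16)²
  = (2.802)² · (0.1971 + 0.0979) / 0.0256
  = 7.8512 · 0.2950 / 0.0256
  = 90.47
Round up → n = 91 per group.

n = 91 per group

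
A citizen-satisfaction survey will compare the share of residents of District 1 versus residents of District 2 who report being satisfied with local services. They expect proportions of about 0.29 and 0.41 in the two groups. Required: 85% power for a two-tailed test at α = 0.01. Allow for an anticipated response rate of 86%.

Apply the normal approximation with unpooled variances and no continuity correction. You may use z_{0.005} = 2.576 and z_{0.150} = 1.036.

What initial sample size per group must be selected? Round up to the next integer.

n = 472 per group

n = (z_{α/2} + z_β)² · [p₁(1−p₁) + p₂(1−p₂)] / (p₁ − p₂)²
  = (2.576 + 1.036)² · (0.29·0.71 + 0.41·0.59) / (-0.12)²
  = (3.612)² · (0.2059 + 0.2419) / 0.0144
  = 13.0465 · 0.4478 / 0.0144
  = 405.71
Adjust for 86% response: 405.71 / 0.86 = 471.76.
Round up → n = 472 per group.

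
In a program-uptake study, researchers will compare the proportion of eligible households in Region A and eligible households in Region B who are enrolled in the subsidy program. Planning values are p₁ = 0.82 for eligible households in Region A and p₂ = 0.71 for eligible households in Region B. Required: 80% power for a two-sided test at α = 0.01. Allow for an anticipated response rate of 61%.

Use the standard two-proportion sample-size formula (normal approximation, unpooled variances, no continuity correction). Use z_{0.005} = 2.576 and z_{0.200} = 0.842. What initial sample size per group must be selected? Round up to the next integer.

n = 560 per group

n = (z_{α/2} + z_β)² · [p₁(1−p₁) + p₂(1−p₂)] / (p₁ − p₂)²
  = (2.576 + 0.842)² · (0.82·0.18 + 0.71·0.29) / (0.11)²
  = (3.418)² · (0.1476 + 0.2059) / 0.0121
  = 11.6827 · 0.3535 / 0.0121
  = 341.31
Adjust for 61% response: 341.31 / 0.61 = 559.52.
Round up → n = 560 per group.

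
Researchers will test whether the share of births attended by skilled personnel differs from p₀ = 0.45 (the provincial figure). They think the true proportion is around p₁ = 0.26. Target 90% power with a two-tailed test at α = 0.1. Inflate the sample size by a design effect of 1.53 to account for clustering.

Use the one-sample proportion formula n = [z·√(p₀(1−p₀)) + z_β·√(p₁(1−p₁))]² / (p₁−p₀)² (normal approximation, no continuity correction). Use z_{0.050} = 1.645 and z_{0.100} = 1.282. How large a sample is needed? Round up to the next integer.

n = 81

n = [z_{α/2}·√(p₀q₀) + z_β·√(p₁q₁)]² / (p₁ − p₀)²
  = [1.645·√(0.45·0.55) + 1.282·√(0.26·0.74)]² / (-0.19)²
  = [1.645·0.4975 + 1.282·0.4386]² / 0.0361
  = [1.3807]² / 0.0361
  = 52.81
Design effect: 1.53 × 52.81 = 80.80.
Round up → n = 81.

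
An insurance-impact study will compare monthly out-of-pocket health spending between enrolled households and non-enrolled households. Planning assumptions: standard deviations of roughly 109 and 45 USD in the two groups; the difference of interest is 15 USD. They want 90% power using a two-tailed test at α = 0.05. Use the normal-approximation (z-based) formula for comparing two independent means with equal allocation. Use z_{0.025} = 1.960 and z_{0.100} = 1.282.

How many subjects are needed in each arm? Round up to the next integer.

n = (z_{α/2} + z_β)² · (σ₁² + σ₂²) / δ²
  = (1.960 + 1.282)² · (109² + 45² = 13906) / 15²
  = 10.5106 · 13906 / 225
  = 649.60
Round up → n = 650 per group.

n = 650 per group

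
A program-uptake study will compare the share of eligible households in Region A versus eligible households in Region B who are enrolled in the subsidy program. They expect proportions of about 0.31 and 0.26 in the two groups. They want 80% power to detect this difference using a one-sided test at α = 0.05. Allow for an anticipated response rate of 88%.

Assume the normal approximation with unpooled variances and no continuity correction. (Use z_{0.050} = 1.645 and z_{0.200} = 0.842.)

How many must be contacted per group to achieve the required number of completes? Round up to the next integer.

n = (z_α + z_β)² · [p₁(1−p₁) + p₂(1−p₂)] / (p₁ − p₂)²
  = (1.645 + 0.842)² · (0.31·0.69 + 0.26·0.74) / (0.05)²
  = (2.487)² · (0.2139 + 0.1924) / 0.0025
  = 6.1852 · 0.4063 / 0.0025
  = 1005.21
Adjust for 88% response: 1005.21 / 0.88 = 1142.29.
Round up → n = 1143 per group.

n = 1143 per group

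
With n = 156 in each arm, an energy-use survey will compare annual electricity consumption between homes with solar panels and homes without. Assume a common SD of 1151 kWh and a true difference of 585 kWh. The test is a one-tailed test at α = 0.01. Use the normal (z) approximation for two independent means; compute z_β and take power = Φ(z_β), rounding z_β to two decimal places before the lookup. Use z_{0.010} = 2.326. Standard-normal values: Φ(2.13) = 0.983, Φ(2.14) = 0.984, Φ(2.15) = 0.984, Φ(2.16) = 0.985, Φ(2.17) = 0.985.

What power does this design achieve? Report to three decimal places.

z_β = δ·√(n/(σ₁²+σ₂²)) − z_α
    = 585 · √(156/2649602) − 2.326
    = 585 · 0.00767 − 2.326
    = 4.4888 − 2.326 = 2.1628 → 2.16
Power = Φ(2.16) = 0.985.

Power ≈ 0.985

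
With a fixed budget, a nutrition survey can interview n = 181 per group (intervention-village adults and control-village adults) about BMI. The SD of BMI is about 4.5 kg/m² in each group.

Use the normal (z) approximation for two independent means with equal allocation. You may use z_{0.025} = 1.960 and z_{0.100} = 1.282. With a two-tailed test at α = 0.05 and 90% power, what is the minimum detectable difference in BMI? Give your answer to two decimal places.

Minimum detectable difference ≈ 1.53 kg/m²

δ = (z_{α/2} + z_β) · √((σ₁²+σ₂²)/n)
  = (1.960 + 1.282) · √(40.5/181)
  = 3.242 · √0.22376
  = 3.242 · 0.4730
  = 1.5336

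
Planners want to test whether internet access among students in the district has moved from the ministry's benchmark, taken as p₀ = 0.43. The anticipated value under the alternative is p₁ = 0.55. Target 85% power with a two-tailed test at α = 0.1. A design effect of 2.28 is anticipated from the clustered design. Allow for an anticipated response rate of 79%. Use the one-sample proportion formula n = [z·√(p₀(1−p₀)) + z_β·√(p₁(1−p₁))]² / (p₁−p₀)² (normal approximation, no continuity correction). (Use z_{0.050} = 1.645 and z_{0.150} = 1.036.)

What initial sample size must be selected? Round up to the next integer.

n = [z_{α/2}·√(p₀q₀) + z_β·√(p₁q₁)]² / (p₁ − p₀)²
  = [1.645·√(0.43·0.57) + 1.036·√(0.55·0.45)]² / (0.12)²
  = [1.645·0.4951 + 1.036·0.4975]² / 0.0144
  = [1.3298]² / 0.0144
  = 122.80
Design effect: 2.28 × 122.80 = 279.99.
Adjust for 79% response: 279.99 / 0.79 = 354.42.
Round up → n = 355.

n = 355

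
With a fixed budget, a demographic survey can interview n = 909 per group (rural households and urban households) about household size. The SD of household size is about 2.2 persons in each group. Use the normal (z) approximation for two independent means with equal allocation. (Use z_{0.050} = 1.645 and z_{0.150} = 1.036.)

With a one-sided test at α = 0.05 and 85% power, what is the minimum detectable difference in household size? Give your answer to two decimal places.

δ = (z_α + z_β) · √((σ₁²+σ₂²)/n)
  = (1.645 + 1.036) · √(9.68/909)
  = 2.681 · √0.01065
  = 2.681 · 0.1032
  = 0.2767

Minimum detectable difference ≈ 0.28 persons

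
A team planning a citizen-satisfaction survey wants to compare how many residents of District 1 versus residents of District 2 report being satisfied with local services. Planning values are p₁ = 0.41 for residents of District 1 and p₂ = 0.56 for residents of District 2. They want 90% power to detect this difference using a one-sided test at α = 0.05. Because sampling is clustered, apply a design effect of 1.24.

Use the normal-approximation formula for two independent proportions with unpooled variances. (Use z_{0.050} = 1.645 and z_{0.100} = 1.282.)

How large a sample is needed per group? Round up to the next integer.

n = 231 per group

n = (z_α + z_β)² · [p₁(1−p₁) + p₂(1−p₂)] / (p₁ − p₂)²
  = (1.645 + 1.282)² · (0.41·0.59 + 0.56·0.44) / (-0.15)²
  = (2.927)² · (0.2419 + 0.2464) / 0.0225
  = 8.5673 · 0.4883 / 0.0225
  = 185.93
Design effect: 1.24 × 185.93 = 230.55.
Round up → n = 231 per group.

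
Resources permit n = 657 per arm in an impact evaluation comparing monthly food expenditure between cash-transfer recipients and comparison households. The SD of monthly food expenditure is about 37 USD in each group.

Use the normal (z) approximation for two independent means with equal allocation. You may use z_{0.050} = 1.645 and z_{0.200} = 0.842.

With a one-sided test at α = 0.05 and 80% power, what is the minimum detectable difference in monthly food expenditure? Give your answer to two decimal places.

δ = (z_α + z_β) · √((σ₁²+σ₂²)/n)
  = (1.645 + 0.842) · √(2738/657)
  = 2.487 · √4.1674
  = 2.487 · 2.0414
  = 5.0770

Minimum detectable difference ≈ 5.08 USD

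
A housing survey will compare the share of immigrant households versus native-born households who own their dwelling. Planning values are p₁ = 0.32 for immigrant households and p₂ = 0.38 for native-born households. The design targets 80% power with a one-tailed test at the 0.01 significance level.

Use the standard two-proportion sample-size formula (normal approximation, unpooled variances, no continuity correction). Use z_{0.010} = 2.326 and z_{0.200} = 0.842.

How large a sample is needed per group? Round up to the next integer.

n = 1264 per group

n = (z_α + z_β)² · [p₁(1−p₁) + p₂(1−p₂)] / (p₁ − p₂)²
  = (2.326 + 0.842)² · (0.32·0.68 + 0.38·0.62) / (-0.06)²
  = (3.168)² · (0.2176 + 0.2356) / 0.0036
  = 10.0362 · 0.4532 / 0.0036
  = 1263.45
Round up → n = 1264 per group.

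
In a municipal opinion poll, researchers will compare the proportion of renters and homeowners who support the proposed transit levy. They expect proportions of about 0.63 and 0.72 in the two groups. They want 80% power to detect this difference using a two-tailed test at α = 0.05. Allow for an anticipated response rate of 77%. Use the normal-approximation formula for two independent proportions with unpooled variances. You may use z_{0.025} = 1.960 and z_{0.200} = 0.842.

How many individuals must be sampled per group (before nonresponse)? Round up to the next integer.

n = (z_{α/2} + z_β)² · [p₁(1−p₁) + p₂(1−p₂)] / (p₁ − p₂)²
  = (1.960 + 0.842)² · (0.63·0.37 + 0.72·0.28) / (-0.09)²
  = (2.802)² · (0.2331 + 0.2016) / 0.0081
  = 7.8512 · 0.4347 / 0.0081
  = 421.35
Adjust for 77% response: 421.35 / 0.77 = 547.21.
Round up → n = 548 per group.

n = 548 per group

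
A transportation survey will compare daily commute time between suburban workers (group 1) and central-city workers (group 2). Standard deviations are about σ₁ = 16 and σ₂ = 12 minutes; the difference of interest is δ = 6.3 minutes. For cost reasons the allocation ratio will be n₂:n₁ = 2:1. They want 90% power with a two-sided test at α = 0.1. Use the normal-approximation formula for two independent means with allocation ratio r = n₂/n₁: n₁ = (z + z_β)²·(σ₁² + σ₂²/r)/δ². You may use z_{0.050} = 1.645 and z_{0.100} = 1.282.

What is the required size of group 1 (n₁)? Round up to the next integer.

n₁ = (z_{α/2} + z_β)² · (σ₁² + σ₂²/r) / δ²
   = (1.645 + 1.282)² · (16² + 12²/2) / 6.3²
   = 8.5673 · (256 + 72) / 39.69
   = 8.5673 · 328 / 39.69
   = 70.80
Round up → n₁ = 71; n₂ = r·n₁ = 2 × 71 = 142.

n₁ = 71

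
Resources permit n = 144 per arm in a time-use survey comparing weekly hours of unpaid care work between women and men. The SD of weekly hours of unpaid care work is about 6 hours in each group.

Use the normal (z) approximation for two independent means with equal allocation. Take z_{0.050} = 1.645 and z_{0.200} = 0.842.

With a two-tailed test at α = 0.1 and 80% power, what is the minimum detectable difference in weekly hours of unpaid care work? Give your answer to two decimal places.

δ = (z_{α/2} + z_β) · √((σ₁²+σ₂²)/n)
  = (1.645 + 0.842) · √(72/144)
  = 2.487 · √0.5
  = 2.487 · 0.7071
  = 1.7586

Minimum detectable difference ≈ 1.76 hours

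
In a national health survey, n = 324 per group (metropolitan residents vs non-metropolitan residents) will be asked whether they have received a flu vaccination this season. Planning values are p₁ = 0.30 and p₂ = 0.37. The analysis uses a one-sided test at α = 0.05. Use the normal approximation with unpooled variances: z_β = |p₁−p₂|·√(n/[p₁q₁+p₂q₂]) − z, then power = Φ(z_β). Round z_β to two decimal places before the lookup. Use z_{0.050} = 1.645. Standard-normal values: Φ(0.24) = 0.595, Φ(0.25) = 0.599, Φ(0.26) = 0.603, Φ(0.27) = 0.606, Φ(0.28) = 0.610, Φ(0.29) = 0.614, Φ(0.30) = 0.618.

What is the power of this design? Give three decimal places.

z_β = |p₁−p₂|·√(n/[p₁q₁+p₂q₂]) − z_α
    = 0.07 · √(324/0.4431) − 1.645
    = 0.07 · 27.0409 − 1.645
    = 1.8929 − 1.645 = 0.2479 → 0.25
Power = Φ(0.25) = 0.599.

Power ≈ 0.599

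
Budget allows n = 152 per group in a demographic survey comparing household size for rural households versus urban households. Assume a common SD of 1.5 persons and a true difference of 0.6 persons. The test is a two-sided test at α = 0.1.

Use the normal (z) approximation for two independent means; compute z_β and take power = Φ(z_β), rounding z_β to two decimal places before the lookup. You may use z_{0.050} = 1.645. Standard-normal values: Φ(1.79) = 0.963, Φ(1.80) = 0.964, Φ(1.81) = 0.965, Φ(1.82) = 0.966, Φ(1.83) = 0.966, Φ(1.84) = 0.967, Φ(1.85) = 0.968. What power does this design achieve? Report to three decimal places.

z_β = δ·√(n/(σ₁²+σ₂²)) − z_{α/2}
    = 0.6 · √(152/4.5) − 1.645
    = 0.6 · 5.81187 − 1.645
    = 3.4871 − 1.645 = 1.8421 → 1.84
Power = Φ(1.84) = 0.967.

Power ≈ 0.967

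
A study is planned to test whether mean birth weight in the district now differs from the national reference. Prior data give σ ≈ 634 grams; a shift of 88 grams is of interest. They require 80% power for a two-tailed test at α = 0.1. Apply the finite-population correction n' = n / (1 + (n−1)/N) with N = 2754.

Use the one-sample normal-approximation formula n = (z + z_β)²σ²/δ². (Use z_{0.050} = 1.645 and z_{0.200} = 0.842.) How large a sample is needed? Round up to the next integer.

n = 288

n = (z_{α/2} + z_β)² · σ² / δ²
  = (1.645 + 0.842)² · 634² / 88²
  = 6.1852 · 401956 / 7744
  = 321.04
Finite-population correction (N = 2754): 321.04 / (1 + (321.04 − 1)/2754) = 287.62.
Round up → n = 288.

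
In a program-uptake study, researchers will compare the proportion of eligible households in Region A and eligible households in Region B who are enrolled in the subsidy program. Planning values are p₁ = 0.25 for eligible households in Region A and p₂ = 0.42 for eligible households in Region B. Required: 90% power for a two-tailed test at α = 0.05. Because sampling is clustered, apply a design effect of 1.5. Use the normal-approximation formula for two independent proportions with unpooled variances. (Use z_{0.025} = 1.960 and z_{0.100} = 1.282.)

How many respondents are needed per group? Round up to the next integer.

n = (z_{α/2} + z_β)² · [p₁(1−p₁) + p₂(1−p₂)] / (p₁ − p₂)²
  = (1.960 + 1.282)² · (0.25·0.75 + 0.42·0.58) / (-0.17)²
  = (3.242)² · (0.1875 + 0.2436) / 0.0289
  = 10.5106 · 0.4311 / 0.0289
  = 156.79
Design effect: 1.5 × 156.79 = 235.18.
Round up → n = 236 per group.

n = 236 per group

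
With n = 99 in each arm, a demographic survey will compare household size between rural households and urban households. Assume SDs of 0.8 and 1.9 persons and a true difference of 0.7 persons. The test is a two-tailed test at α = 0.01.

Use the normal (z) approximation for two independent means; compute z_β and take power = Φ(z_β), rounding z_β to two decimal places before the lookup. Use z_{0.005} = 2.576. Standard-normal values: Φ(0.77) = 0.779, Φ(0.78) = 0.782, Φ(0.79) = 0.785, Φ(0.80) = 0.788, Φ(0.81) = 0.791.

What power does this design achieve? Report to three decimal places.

z_β = δ·√(n/(σ₁²+σ₂²)) − z_{α/2}
    = 0.7 · √(99/4.25) − 2.576
    = 0.7 · 4.82640 − 2.576
    = 3.3785 − 2.576 = 0.8025 → 0.80
Power = Φ(0.80) = 0.788.

Power ≈ 0.788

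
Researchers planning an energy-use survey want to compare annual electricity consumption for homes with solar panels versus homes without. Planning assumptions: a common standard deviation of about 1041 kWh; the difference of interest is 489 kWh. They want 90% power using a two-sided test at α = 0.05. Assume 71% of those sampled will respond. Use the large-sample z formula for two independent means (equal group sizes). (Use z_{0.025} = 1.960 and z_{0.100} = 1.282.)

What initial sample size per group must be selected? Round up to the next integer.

n = 135 per group

n = (z_{α/2} + z_β)² · (σ₁² + σ₂²) / δ²
  = (1.960 + 1.282)² · (2·1041² = 2167362) / 489²
  = 10.5106 · 2167362 / 239121
  = 95.27
Adjust for 71% response: 95.27 / 0.71 = 134.18.
Round up → n = 135 per group.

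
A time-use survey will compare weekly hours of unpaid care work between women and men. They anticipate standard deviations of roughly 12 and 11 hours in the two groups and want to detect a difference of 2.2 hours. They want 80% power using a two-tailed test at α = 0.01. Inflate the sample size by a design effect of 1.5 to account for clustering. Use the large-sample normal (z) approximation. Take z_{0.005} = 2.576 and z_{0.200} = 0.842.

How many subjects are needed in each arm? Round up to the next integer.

n = (z_{α/2} + z_β)² · (σ₁² + σ₂²) / δ²
  = (2.576 + 0.842)² · (12² + 11² = 265) / 2.2²
  = 11.6827 · 265 / 4.84
  = 639.65
Design effect: 1.5 × 639.65 = 959.48.
Round up → n = 960 per group.

n = 960 per group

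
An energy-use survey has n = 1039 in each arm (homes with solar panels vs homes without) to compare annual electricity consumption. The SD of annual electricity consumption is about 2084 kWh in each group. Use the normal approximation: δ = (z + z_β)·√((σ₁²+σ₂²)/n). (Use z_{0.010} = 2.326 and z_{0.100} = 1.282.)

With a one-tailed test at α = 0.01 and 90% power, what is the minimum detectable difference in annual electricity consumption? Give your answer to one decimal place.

δ = (z_α + z_β) · √((σ₁²+σ₂²)/n)
  = (2.326 + 1.282) · √(8686112/1039)
  = 3.608 · √8360.1
  = 3.608 · 91.4334
  = 329.8918

Minimum detectable difference ≈ 329.9 kWh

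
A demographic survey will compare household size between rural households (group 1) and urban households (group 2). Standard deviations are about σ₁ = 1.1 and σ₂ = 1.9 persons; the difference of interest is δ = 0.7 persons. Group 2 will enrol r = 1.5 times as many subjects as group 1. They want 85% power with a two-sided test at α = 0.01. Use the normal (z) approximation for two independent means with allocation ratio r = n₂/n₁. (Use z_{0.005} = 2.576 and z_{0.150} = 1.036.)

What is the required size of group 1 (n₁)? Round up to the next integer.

n₁ = 97

n₁ = (z_{α/2} + z_β)² · (σ₁² + σ₂²/r) / δ²
   = (2.576 + 1.036)² · (1.1² + 1.9²/1.5) / 0.7²
   = 13.0465 · (1.21 + 2.4067) / 0.49
   = 13.0465 · 3.6167 / 0.49
   = 96.30
Round up → n₁ = 97; n₂ = r·n₁ = 1.5 × 97 = 146.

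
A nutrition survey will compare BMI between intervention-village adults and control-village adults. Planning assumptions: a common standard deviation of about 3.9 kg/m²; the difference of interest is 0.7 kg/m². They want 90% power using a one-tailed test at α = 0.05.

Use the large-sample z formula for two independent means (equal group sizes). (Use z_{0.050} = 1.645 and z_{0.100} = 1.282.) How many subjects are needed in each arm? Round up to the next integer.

n = 532 per group

n = (z_α + z_β)² · (σ₁² + σ₂²) / δ²
  = (1.645 + 1.282)² · (2·3.9² = 30.42) / 0.7²
  = 8.5673 · 30.42 / 0.49
  = 531.87
Round up → n = 532 per group.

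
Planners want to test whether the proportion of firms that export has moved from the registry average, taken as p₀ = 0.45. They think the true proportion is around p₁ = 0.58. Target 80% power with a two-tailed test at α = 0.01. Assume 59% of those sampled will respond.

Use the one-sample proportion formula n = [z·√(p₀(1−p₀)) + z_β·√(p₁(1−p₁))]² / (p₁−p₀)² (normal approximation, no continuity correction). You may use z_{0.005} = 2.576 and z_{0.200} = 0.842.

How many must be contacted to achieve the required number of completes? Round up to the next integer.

n = [z_{α/2}·√(p₀q₀) + z_β·√(p₁q₁)]² / (p₁ − p₀)²
  = [2.576·√(0.45·0.55) + 0.842·√(0.58·0.42)]² / (0.13)²
  = [2.576·0.4975 + 0.842·0.4936]² / 0.0169
  = [1.6971]² / 0.0169
  = 170.43
Adjust for 59% response: 170.43 / 0.59 = 288.86.
Round up → n = 289.

n = 289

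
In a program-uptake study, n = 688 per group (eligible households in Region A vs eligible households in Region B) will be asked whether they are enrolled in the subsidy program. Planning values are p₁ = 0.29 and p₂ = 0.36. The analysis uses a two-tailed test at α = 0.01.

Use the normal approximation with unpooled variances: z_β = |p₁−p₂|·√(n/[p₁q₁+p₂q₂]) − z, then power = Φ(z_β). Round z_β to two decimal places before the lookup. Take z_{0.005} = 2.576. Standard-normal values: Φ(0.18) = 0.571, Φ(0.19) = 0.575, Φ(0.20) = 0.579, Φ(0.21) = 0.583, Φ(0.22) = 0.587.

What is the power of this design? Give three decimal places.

Power ≈ 0.579

z_β = |p₁−p₂|·√(n/[p₁q₁+p₂q₂]) − z_{α/2}
    = 0.07 · √(688/0.4363) − 2.576
    = 0.07 · 39.7102 − 2.576
    = 2.7797 − 2.576 = 0.2037 → 0.20
Power = Φ(0.20) = 0.579.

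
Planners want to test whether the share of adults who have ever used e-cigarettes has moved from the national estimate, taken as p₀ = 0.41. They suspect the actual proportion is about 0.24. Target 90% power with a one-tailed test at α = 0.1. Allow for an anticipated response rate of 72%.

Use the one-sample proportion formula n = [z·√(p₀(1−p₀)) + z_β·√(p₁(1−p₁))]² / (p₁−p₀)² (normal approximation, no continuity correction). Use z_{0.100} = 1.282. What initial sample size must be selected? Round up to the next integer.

n = [z_α·√(p₀q₀) + z_β·√(p₁q₁)]² / (p₁ − p₀)²
  = [1.282·√(0.41·0.59) + 1.282·√(0.24·0.76)]² / (-0.17)²
  = [1.282·0.4918 + 1.282·0.4271]² / 0.0289
  = [1.1781]² / 0.0289
  = 48.02
Adjust for 72% response: 48.02 / 0.72 = 66.70.
Round up → n = 67.

n = 67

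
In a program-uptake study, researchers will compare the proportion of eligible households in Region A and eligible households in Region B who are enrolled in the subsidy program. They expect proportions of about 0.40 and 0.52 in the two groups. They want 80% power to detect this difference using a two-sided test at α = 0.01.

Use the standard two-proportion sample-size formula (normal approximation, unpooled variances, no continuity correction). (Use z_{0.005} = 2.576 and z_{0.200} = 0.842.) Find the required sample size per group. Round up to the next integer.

n = 398 per group

n = (z_{α/2} + z_β)² · [p₁(1−p₁) + p₂(1−p₂)] / (p₁ − p₂)²
  = (2.576 + 0.842)² · (0.40·0.60 + 0.52·0.48) / (-0.12)²
  = (3.418)² · (0.2400 + 0.2496) / 0.0144
  = 11.6827 · 0.4896 / 0.0144
  = 397.21
Round up → n = 398 per group.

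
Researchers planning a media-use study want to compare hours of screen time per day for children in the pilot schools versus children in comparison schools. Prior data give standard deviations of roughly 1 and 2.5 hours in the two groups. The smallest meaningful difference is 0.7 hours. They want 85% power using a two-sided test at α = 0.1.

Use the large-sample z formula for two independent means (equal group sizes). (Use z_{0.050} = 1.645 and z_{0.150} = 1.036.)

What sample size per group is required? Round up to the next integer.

n = (z_{α/2} + z_β)² · (σ₁² + σ₂²) / δ²
  = (1.645 + 1.036)² · (1² + 2.5² = 7.25) / 0.7²
  = 7.1878 · 7.25 / 0.49
  = 106.35
Round up → n = 107 per group.

n = 107 per group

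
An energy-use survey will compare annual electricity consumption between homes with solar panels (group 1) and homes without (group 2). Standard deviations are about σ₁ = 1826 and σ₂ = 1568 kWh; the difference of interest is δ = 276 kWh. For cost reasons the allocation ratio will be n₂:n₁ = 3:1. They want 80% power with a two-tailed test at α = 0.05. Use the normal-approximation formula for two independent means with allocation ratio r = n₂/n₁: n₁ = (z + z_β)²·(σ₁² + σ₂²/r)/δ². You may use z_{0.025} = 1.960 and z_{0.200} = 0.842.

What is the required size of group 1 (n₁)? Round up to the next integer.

n₁ = 429

n₁ = (z_{α/2} + z_β)² · (σ₁² + σ₂²/r) / δ²
   = (1.960 + 0.842)² · (1826² + 1568²/3) / 276²
   = 7.8512 · (3334276 + 819541.3) / 76176
   = 7.8512 · 4153817.3 / 76176
   = 428.12
Round up → n₁ = 429; n₂ = r·n₁ = 3 × 429 = 1287.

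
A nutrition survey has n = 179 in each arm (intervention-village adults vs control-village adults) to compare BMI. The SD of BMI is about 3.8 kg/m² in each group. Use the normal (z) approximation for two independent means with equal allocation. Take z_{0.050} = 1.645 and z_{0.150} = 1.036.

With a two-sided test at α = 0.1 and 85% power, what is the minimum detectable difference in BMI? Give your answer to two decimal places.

Minimum detectable difference ≈ 1.08 kg/m²

δ = (z_{α/2} + z_β) · √((σ₁²+σ₂²)/n)
  = (1.645 + 1.036) · √(28.88/179)
  = 2.681 · √0.16134
  = 2.681 · 0.4017
  = 1.0769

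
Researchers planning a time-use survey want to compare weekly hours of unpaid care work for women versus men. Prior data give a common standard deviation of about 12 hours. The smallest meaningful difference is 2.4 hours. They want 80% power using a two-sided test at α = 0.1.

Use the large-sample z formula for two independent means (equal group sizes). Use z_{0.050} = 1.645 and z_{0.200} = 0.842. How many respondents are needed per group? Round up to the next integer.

n = 310 per group

n = (z_{α/2} + z_β)² · (σ₁² + σ₂²) / δ²
  = (1.645 + 0.842)² · (2·12² = 288) / 2.4²
  = 6.1852 · 288 / 5.76
  = 309.26
Round up → n = 310 per group.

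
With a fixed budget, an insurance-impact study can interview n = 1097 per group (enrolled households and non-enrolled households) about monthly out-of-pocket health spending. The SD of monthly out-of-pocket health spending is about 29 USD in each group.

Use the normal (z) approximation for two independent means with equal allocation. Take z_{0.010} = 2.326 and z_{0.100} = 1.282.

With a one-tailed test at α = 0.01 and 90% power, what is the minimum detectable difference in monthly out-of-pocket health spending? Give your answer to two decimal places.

δ = (z_α + z_β) · √((σ₁²+σ₂²)/n)
  = (2.326 + 1.282) · √(1682/1097)
  = 3.608 · √1.5333
  = 3.608 · 1.2383
  = 4.4676

Minimum detectable difference ≈ 4.47 USD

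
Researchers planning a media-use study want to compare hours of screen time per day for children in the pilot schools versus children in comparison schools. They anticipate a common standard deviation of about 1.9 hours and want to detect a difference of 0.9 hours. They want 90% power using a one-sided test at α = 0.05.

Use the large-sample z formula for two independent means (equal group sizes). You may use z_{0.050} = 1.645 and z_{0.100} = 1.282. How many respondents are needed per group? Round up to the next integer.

n = 77 per group

n = (z_α + z_β)² · (σ₁² + σ₂²) / δ²
  = (1.645 + 1.282)² · (2·1.9² = 7.22) / 0.9²
  = 8.5673 · 7.22 / 0.81
  = 76.37
Round up → n = 77 per group.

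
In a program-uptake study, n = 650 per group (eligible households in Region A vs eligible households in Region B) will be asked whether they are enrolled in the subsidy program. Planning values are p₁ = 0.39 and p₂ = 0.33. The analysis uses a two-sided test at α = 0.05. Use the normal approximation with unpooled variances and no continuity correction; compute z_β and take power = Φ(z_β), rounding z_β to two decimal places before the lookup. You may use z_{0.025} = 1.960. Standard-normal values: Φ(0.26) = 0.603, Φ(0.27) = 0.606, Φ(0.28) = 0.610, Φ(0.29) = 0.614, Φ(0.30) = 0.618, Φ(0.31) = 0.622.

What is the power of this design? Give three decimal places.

z_β = |p₁−p₂|·√(n/[p₁q₁+p₂q₂]) − z_{α/2}
    = 0.06 · √(650/0.4590) − 1.960
    = 0.06 · 37.6314 − 1.960
    = 2.2579 − 1.960 = 0.2979 → 0.30
Power = Φ(0.30) = 0.618.

Power ≈ 0.618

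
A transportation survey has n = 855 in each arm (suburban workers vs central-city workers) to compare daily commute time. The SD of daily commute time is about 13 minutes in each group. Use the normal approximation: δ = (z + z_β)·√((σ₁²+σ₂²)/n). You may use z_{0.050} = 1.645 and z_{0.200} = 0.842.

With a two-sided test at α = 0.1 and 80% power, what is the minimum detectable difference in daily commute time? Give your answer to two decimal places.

Minimum detectable difference ≈ 1.56 minutes

δ = (z_{α/2} + z_β) · √((σ₁²+σ₂²)/n)
  = (1.645 + 0.842) · √(338/855)
  = 2.487 · √0.39532
  = 2.487 · 0.6287
  = 1.5637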